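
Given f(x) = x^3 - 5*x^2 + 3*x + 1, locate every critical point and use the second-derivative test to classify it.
f'(x) = 3*x^2 - 10*x + 3

Solve f'(x) = 0:
  Factor: 3*x^2 - 10*x + 3 = (x - 3)*(3*x - 1) = 0.
  ⇒ x = 1/3, 3

f''(x) = 6*x - 10
Second-derivative test at each critical point:
  f''(1/3) = -8 < 0 → local maximum
  f''(3) = 8 > 0 → local minimum

Critical points: x = 1/3 (local maximum); x = 3 (local minimum)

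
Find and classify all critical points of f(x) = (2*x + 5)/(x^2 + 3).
f'(x) = 2*(-x^2 - 5*x + 3)/(x^4 + 6*x^2 + 9)

Solve f'(x) = 0:
  f'(x) = -2*(x^2 + 5*x - 3)/(x^2 + 3)^2; the denominator is positive wherever f is defined, so f'(x) = 0 ⇔ -2*x^2 - 10*x + 6 = 0.
  Factor: -2*x^2 - 10*x + 6 = -2*(x^2 + 5*x - 3); x^2 + 5*x - 3 = 0 has no rational roots; quadratic formula: x = (-5 ± √37)/2.
  ⇒ x = -sqrt(37)/2 - 5/2 ≈ -5.5414, -5/2 + sqrt(37)/2 ≈ 0.5414

f''(x) = 2*(4*x^2*(2*x + 5) - (6*x + 5)*(x^2 + 3))/(x^2 + 3)^3
Second-derivative test at each critical point:
  f''(-5.5414) = 0.0107 > 0 → local minimum
  f''(0.5414) = -1.1218 < 0 → local maximum

Critical points: x = -sqrt(37)/2 - 5/2 ≈ -5.5414 (local minimum); x = -5/2 + sqrt(37)/2 ≈ 0.5414 (local maximum)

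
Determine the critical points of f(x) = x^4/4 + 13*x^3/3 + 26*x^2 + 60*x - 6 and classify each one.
f'(x) = x^3 + 13*x^2 + 52*x + 60

Solve f'(x) = 0:
  Factor: x^3 + 13*x^2 + 52*x + 60 = (x + 2)*(x + 5)*(x + 6) = 0.
  ⇒ x = -6, -5, -2

f''(x) = 3*x^2 + 26*x + 52
Second-derivative test at each critical point:
  f''(-6) = 4 > 0 → local minimum
  f''(-5) = -3 < 0 → local maximum
  f''(-2) = 12 > 0 → local minimum

Critical points: x = -6 (local minimum); x = -5 (local maximum); x = -2 (local minimum)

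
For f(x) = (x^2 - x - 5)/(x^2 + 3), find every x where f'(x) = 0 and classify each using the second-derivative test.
f'(x) = (x^2 + 16*x - 3)/(x^4 + 6*x^2 + 9)

Solve f'(x) = 0:
  f'(x) = (x^2 + 16*x - 3)/(x^2 + 3)^2; the denominator is positive wherever f is defined, so f'(x) = 0 ⇔ x^2 + 16*x - 3 = 0.
  x^2 + 16*x - 3 = 0 has no rational roots; quadratic formula: x = (-16 ± √268)/2.
  ⇒ x = -sqrt(67) - 8 ≈ -16.1854, -8 + sqrt(67) ≈ 0.1854

f''(x) = 2*(-x^3 - 24*x^2 + 9*x + 24)/(x^6 + 9*x^4 + 27*x^2 + 27)
Second-derivative test at each critical point:
  f''(-16.1854) = -2.332e-04 < 0 → local maximum
  f''(0.1854) = 1.7780 > 0 → local minimum

Critical points: x = -sqrt(67) - 8 ≈ -16.1854 (local maximum); x = -8 + sqrt(67) ≈ 0.1854 (local minimum)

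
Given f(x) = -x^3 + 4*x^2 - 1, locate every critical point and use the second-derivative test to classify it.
f'(x) = x*(8 - 3*x)

Solve f'(x) = 0:
  Factor: -3*x^2 + 8*x = -x*(3*x - 8) = 0.
  ⇒ x = 0, 8/3

f''(x) = 8 - 6*x
Second-derivative test at each critical point:
  f''(0) = 8 > 0 → local minimum
  f''(8/3) = -8 < 0 → local maximum

Critical points: x = 0 (local minimum); x = 8/3 (local maximum)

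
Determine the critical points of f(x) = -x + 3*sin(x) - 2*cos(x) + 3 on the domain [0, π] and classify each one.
f'(x) = 2*sin(x) + 3*cos(x) - 1

Solve f'(x) = 0 on [0, π]:
  f'(x) = 0 ⇔ 2*sin(x) + 3*cos(x) = 1. Write the left side as R·cos(x + φ) with R = √(3² + (-2)²) = sqrt(13), cos φ = 3*sqrt(13)/13, sin φ = -2*sqrt(13)/13; then cos(x + φ) = sqrt(13)/13. Solve for x and keep the solutions lying in [0, π].
  ⇒ x = atan((2 + 6*sqrt(3))/(3 - 4*sqrt(3))) + pi ≈ 1.8778

f''(x) = -3*sin(x) + 2*cos(x)
Second-derivative test at each critical point:
  f''(1.8778) = -3.4641 < 0 → local maximum

Critical points: x = atan((2 + 6*sqrt(3))/(3 - 4*sqrt(3))) + pi ≈ 1.8778 (local maximum)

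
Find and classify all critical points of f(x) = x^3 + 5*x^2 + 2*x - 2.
f'(x) = 3*x^2 + 10*x + 2

Solve f'(x) = 0:
  3*x^2 + 10*x + 2 = 0 has no rational roots; quadratic formula: x = (-10 ± √76)/6.
  ⇒ x = -5/3 - sqrt(19)/3 ≈ -3.1196, -5/3 + sqrt(19)/3 ≈ -0.2137

f''(x) = 6*x + 10
Second-derivative test at each critical point:
  f''(-3.1196) = -8.7178 < 0 → local maximum
  f''(-0.2137) = 8.7178 > 0 → local minimum

Critical points: x = -5/3 - sqrt(19)/3 ≈ -3.1196 (local maximum); x = -5/3 + sqrt(19)/3 ≈ -0.2137 (local minimum)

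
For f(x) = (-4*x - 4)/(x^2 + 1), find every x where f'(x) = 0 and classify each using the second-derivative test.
f'(x) = 4*(-x^2 + 2*x*(x + 1) - 1)/(x^2 + 1)^2

Solve f'(x) = 0:
  f'(x) = 4*(x^2 + 2*x - 1)/(x^2 + 1)^2; the denominator is positive wherever f is defined, so f'(x) = 0 ⇔ 4*x^2 + 8*x - 4 = 0.
  Factor: 4*x^2 + 8*x - 4 = 4*(x^2 + 2*x - 1); x^2 + 2*x - 1 = 0 has no rational roots; quadratic formula: x = (-2 ± √8)/2.
  ⇒ x = -sqrt(2) - 1 ≈ -2.4142, -1 + sqrt(2) ≈ 0.4142

f''(x) = 8*(-4*x^2*(x + 1) + (3*x + 1)*(x^2 + 1))/(x^2 + 1)^3
Second-derivative test at each critical point:
  f''(-2.4142) = -0.2426 < 0 → local maximum
  f''(0.4142) = 8.2426 > 0 → local minimum

Critical points: x = -sqrt(2) - 1 ≈ -2.4142 (local maximum); x = -1 + sqrt(2) ≈ 0.4142 (local minimum)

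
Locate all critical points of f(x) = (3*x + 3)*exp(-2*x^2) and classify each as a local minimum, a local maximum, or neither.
f'(x) = 3*(-4*x*(x + 1) + 1)*exp(-2*x^2)

Solve f'(x) = 0:
  f'(x) = (-12*x^2 - 12*x + 3)·exp(-2*x^2) and exp(-2*x^2) > 0 for every x, so f'(x) = 0 ⇔ -12*x^2 - 12*x + 3 = 0.
  Factor: -12*x^2 - 12*x + 3 = -3*(4*x^2 + 4*x - 1); 4*x^2 + 4*x - 1 = 0 has no rational roots; quadratic formula: x = (-4 ± √32)/8.
  ⇒ x = -sqrt(2)/2 - 1/2 ≈ -1.2071, -1/2 + sqrt(2)/2 ≈ 0.2071

f''(x) = 12*(4*x^2*(x + 1) - 3*x - 1)*exp(-2*x^2)
Second-derivative test at each critical point:
  f''(-1.2071) = 0.9206 > 0 → local minimum
  f''(0.2071) = -15.5754 < 0 → local maximum

Critical points: x = -sqrt(2)/2 - 1/2 ≈ -1.2071 (local minimum); x = -1/2 + sqrt(2)/2 ≈ 0.2071 (local maximum)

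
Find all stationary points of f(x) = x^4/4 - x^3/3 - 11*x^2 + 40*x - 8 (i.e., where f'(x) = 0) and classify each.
f'(x) = x^3 - x^2 - 22*x + 40

Solve f'(x) = 0:
  Factor: x^3 - x^2 - 22*x + 40 = (x - 4)*(x - 2)*(x + 5) = 0.
  ⇒ x = -5, 2, 4

f''(x) = 3*x^2 - 2*x - 22
Second-derivative test at each critical point:
  f''(-5) = 63 > 0 → local minimum
  f''(2) = -14 < 0 → local maximum
  f''(4) = 18 > 0 → local minimum

Critical points: x = -5 (local minimum); x = 2 (local maximum); x = 4 (local minimum)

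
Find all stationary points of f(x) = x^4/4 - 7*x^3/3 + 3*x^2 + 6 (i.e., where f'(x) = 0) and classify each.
f'(x) = x*(x^2 - 7*x + 6)

Solve f'(x) = 0:
  Factor: x^3 - 7*x^2 + 6*x = x*(x - 6)*(x - 1) = 0.
  ⇒ x = 0, 1, 6

f''(x) = 3*x^2 - 14*x + 6
Second-derivative test at each critical point:
  f''(0) = 6 > 0 → local minimum
  f''(1) = -5 < 0 → local maximum
  f''(6) = 30 > 0 → local minimum

Critical points: x = 0 (local minimum); x = 1 (local maximum); x = 6 (local minimum)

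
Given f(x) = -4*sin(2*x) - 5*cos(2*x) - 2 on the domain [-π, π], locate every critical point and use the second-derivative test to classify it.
f'(x) = 10*sin(2*x) - 8*cos(2*x)

Solve f'(x) = 0 on [-π, π]:
  f'(x) = 0 ⇔ -4*cos(2*x) = -5*sin(2*x) ⇔ tan(2*x) = 4/5, i.e. 2*x = arctan(4/5) + nπ; keep the solutions lying in [-π, π].
  ⇒ x = -pi + atan(4/5)/2 ≈ -2.8042, -pi/2 + atan(4/5)/2 ≈ -1.2334, atan(4/5)/2 ≈ 0.3374, atan(4/5)/2 + pi/2 ≈ 1.9082

f''(x) = 16*sin(2*x) + 20*cos(2*x)
Second-derivative test at each critical point:
  f''(-2.8042) = 25.6125 > 0 → local minimum
  f''(-1.2334) = -25.6125 < 0 → local maximum
  f''(0.3374) = 25.6125 > 0 → local minimum
  f''(1.9082) = -25.6125 < 0 → local maximum

Critical points: x = -pi + atan(4/5)/2 ≈ -2.8042 (local minimum); x = -pi/2 + atan(4/5)/2 ≈ -1.2334 (local maximum); x = atan(4/5)/2 ≈ 0.3374 (local minimum); x = atan(4/5)/2 + pi/2 ≈ 1.9082 (local maximum)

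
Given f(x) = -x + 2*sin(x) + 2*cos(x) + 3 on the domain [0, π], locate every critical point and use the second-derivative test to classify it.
f'(x) = 2*sqrt(2)*cos(x + pi/4) - 1

Solve f'(x) = 0 on [0, π]:
  f'(x) = 0 ⇔ -2*sin(x) + 2*cos(x) = 1. Write the left side as R·cos(x + φ) with R = √(2² + 2²) = 2*sqrt(2), cos φ = sqrt(2)/2, sin φ = sqrt(2)/2; then cos(x + φ) = sqrt(2)/4. Solve for x and keep the solutions lying in [0, π].
  ⇒ x = atan((-1 + sqrt(7))/(1 + sqrt(7))) ≈ 0.4240

f''(x) = -2*sqrt(2)*sin(x + pi/4)
Second-derivative test at each critical point:
  f''(0.4240) = -2.6458 < 0 → local maximum

Critical points: x = atan((-1 + sqrt(7))/(1 + sqrt(7))) ≈ 0.4240 (local maximum)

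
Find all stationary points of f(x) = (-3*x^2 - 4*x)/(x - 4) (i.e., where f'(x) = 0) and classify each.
f'(x) = (-3*x^2 + 24*x + 16)/(x^2 - 8*x + 16)

Solve f'(x) = 0:
  f'(x) = -(3*x^2 - 24*x - 16)/(x - 4)^2; the denominator is positive wherever f is defined, so f'(x) = 0 ⇔ -3*x^2 + 24*x + 16 = 0.
  3*x^2 - 24*x - 16 = 0 has no rational roots; quadratic formula: x = (24 ± √768)/6.
  ⇒ x = 4 - 8*sqrt(3)/3 ≈ -0.6188, 4 + 8*sqrt(3)/3 ≈ 8.6188

f''(x) = -128/(x^3 - 12*x^2 + 48*x - 64)
Second-derivative test at each critical point:
  f''(-0.6188) = 1.2990 > 0 → local minimum
  f''(8.6188) = -1.2990 < 0 → local maximum

Critical points: x = 4 - 8*sqrt(3)/3 ≈ -0.6188 (local minimum); x = 4 + 8*sqrt(3)/3 ≈ 8.6188 (local maximum)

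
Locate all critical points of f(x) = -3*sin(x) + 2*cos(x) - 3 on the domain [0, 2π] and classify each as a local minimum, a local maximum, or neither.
f'(x) = -2*sin(x) - 3*cos(x)

Solve f'(x) = 0 on [0, 2π]:
  f'(x) = 0 ⇔ -3*cos(x) = 2*sin(x) ⇔ tan(x) = -3/2, i.e. x = arctan(-3/2) + nπ; keep the solutions lying in [0, 2π].
  ⇒ x = pi - atan(3/2) ≈ 2.1588, -atan(3/2) + 2*pi ≈ 5.3004

f''(x) = 3*sin(x) - 2*cos(x)
Second-derivative test at each critical point:
  f''(2.1588) = 3.6056 > 0 → local minimum
  f''(5.3004) = -3.6056 < 0 → local maximum

Critical points: x = pi - atan(3/2) ≈ 2.1588 (local minimum); x = -atan(3/2) + 2*pi ≈ 5.3004 (local maximum)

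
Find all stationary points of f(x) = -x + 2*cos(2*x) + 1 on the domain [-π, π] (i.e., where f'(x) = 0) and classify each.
f'(x) = -4*sin(2*x) - 1

Solve f'(x) = 0 on [-π, π]:
  f'(x) = 0 ⇔ sin(2*x) = -1/4, i.e. 2*x = arcsin(-1/4) + 2nπ or 2*x = π − arcsin(-1/4) + 2nπ; keep the solutions lying in [-π, π].
  ⇒ x = -pi/2 + asin(1/4)/2 ≈ -1.4445, -asin(1/4)/2 ≈ -0.1263, asin(1/4)/2 + pi/2 ≈ 1.6971, pi - asin(1/4)/2 ≈ 3.0153

f''(x) = -8*cos(2*x)
Second-derivative test at each critical point:
  f''(-1.4445) = 7.7460 > 0 → local minimum
  f''(-0.1263) = -7.7460 < 0 → local maximum
  f''(1.6971) = 7.7460 > 0 → local minimum
  f''(3.0153) = -7.7460 < 0 → local maximum

Critical points: x = -pi/2 + asin(1/4)/2 ≈ -1.4445 (local minimum); x = -asin(1/4)/2 ≈ -0.1263 (local maximum); x = asin(1/4)/2 + pi/2 ≈ 1.6971 (local minimum); x = pi - asin(1/4)/2 ≈ 3.0153 (local maximum)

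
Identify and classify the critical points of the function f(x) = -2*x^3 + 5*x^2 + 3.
f'(x) = 2*x*(5 - 3*x)

Solve f'(x) = 0:
  Factor: -6*x^2 + 10*x = -2*x*(3*x - 5) = 0.
  ⇒ x = 0, 5/3

f''(x) = 10 - 12*x
Second-derivative test at each critical point:
  f''(0) = 10 > 0 → local minimum
  f''(5/3) = -10 < 0 → local maximum

Critical points: x = 0 (local minimum); x = 5/3 (local maximum)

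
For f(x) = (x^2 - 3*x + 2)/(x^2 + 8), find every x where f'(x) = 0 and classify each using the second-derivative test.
f'(x) = 3*(x^2 + 4*x - 8)/(x^4 + 16*x^2 + 64)

Solve f'(x) = 0:
  f'(x) = 3*(x^2 + 4*x - 8)/(x^2 + 8)^2; the denominator is positive wherever f is defined, so f'(x) = 0 ⇔ 3*x^2 + 12*x - 24 = 0.
  Factor: 3*x^2 + 12*x - 24 = 3*(x^2 + 4*x - 8); x^2 + 4*x - 8 = 0 has no rational roots; quadratic formula: x = (-4 ± √48)/2.
  ⇒ x = -2*sqrt(3) - 2 ≈ -5.4641, -2 + 2*sqrt(3) ≈ 1.4641

f''(x) = 6*(-x^3 - 6*x^2 + 24*x + 16)/(x^6 + 24*x^4 + 192*x^2 + 512)
Second-derivative test at each critical point:
  f''(-5.4641) = -0.0145 < 0 → local maximum
  f''(1.4641) = 0.2020 > 0 → local minimum

Critical points: x = -2*sqrt(3) - 2 ≈ -5.4641 (local maximum); x = -2 + 2*sqrt(3) ≈ 1.4641 (local minimum)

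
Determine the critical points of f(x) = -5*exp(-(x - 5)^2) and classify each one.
f'(x) = 10*(x - 5)*exp(-(x - 5)^2)

Solve f'(x) = 0:
  f'(x) = (10*x - 50)·exp(-(x - 5)^2) and exp(-(x - 5)^2) > 0 for every x, so f'(x) = 0 ⇔ 10*x - 50 = 0.
  Factor: 10*x - 50 = 10*(x - 5) = 0.
  ⇒ x = 5

f''(x) = 10*(1 - 2*(x - 5)^2)*exp(-(x - 5)^2)
Second-derivative test at each critical point:
  f''(5) = 10 > 0 → local minimum

Critical points: x = 5 (local minimum)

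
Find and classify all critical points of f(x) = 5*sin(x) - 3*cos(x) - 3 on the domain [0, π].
f'(x) = 3*sin(x) + 5*cos(x)

Solve f'(x) = 0 on [0, π]:
  f'(x) = 0 ⇔ 5*cos(x) = -3*sin(x) ⇔ tan(x) = -5/3, i.e. x = arctan(-5/3) + nπ; keep the solutions lying in [0, π].
  ⇒ x = pi - atan(5/3) ≈ 2.1112

f''(x) = -5*sin(x) + 3*cos(x)
Second-derivative test at each critical point:
  f''(2.1112) = -5.8310 < 0 → local maximum

Critical points: x = pi - atan(5/3) ≈ 2.1112 (local maximum)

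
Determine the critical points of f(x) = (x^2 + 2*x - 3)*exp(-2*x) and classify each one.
f'(x) = 2*(-x^2 - x + 4)*exp(-2*x)

Solve f'(x) = 0:
  f'(x) = (-2*x^2 - 2*x + 8)·exp(-2*x) and exp(-2*x) > 0 for every x, so f'(x) = 0 ⇔ -2*x^2 - 2*x + 8 = 0.
  Factor: -2*x^2 - 2*x + 8 = -2*(x^2 + x - 4); x^2 + x - 4 = 0 has no rational roots; quadratic formula: x = (-1 ± √17)/2.
  ⇒ x = -sqrt(17)/2 - 1/2 ≈ -2.5616, -1/2 + sqrt(17)/2 ≈ 1.5616

f''(x) = 2*(2*x^2 - 9)*exp(-2*x)
Second-derivative test at each critical point:
  f''(-2.5616) = 1384.1749 > 0 → local minimum
  f''(1.5616) = -0.3630 < 0 → local maximum

Critical points: x = -sqrt(17)/2 - 1/2 ≈ -2.5616 (local minimum); x = -1/2 + sqrt(17)/2 ≈ 1.5616 (local maximum)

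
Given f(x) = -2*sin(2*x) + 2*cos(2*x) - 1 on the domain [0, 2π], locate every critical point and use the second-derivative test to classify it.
f'(x) = -4*sqrt(2)*sin(2*x + pi/4)

Solve f'(x) = 0 on [0, 2π]:
  f'(x) = 0 ⇔ -2*cos(2*x) = 2*sin(2*x) ⇔ tan(2*x) = -1, i.e. 2*x = arctan(-1) + nπ; keep the solutions lying in [0, 2π].
  ⇒ x = 3*pi/8 ≈ 1.1781, 7*pi/8 ≈ 2.7489, 11*pi/8 ≈ 4.3197, 15*pi/8 ≈ 5.8905

f''(x) = -8*sqrt(2)*cos(2*x + pi/4)
Second-derivative test at each critical point:
  f''(1.1781) = 11.3137 > 0 → local minimum
  f''(2.7489) = -11.3137 < 0 → local maximum
  f''(4.3197) = 11.3137 > 0 → local minimum
  f''(5.8905) = -11.3137 < 0 → local maximum

Critical points: x = 3*pi/8 ≈ 1.1781 (local minimum); x = 7*pi/8 ≈ 2.7489 (local maximum); x = 11*pi/8 ≈ 4.3197 (local minimum); x = 15*pi/8 ≈ 5.8905 (local maximum)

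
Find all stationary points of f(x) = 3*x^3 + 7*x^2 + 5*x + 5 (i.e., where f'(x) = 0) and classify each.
f'(x) = 9*x^2 + 14*x + 5

Solve f'(x) = 0:
  Factor: 9*x^2 + 14*x + 5 = (x + 1)*(9*x + 5) = 0.
  ⇒ x = -1, -5/9

f''(x) = 18*x + 14
Second-derivative test at each critical point:
  f''(-1) = -4 < 0 → local maximum
  f''(-5/9) = 4 > 0 → local minimum

Critical points: x = -1 (local maximum); x = -5/9 (local minimum)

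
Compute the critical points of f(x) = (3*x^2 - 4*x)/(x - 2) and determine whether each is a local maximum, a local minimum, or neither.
f'(x) = (3*x^2 - 12*x + 8)/(x^2 - 4*x + 4)

Solve f'(x) = 0:
  f'(x) = (3*x^2 - 12*x + 8)/(x - 2)^2; the denominator is positive wherever f is defined, so f'(x) = 0 ⇔ 3*x^2 - 12*x + 8 = 0.
  3*x^2 - 12*x + 8 = 0 has no rational roots; quadratic formula: x = (12 ± √48)/6.
  ⇒ x = 2 - 2*sqrt(3)/3 ≈ 0.8453, 2*sqrt(3)/3 + 2 ≈ 3.1547

f''(x) = 8/(x^3 - 6*x^2 + 12*x - 8)
Second-derivative test at each critical point:
  f''(0.8453) = -5.1962 < 0 → local maximum
  f''(3.1547) = 5.1962 > 0 → local minimum

Critical points: x = 2 - 2*sqrt(3)/3 ≈ 0.8453 (local maximum); x = 2*sqrt(3)/3 + 2 ≈ 3.1547 (local minimum)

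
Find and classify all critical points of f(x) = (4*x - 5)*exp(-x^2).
f'(x) = 2*(-x*(4*x - 5) + 2)*exp(-x^2)

Solve f'(x) = 0:
  f'(x) = (-8*x^2 + 10*x + 4)·exp(-x^2) and exp(-x^2) > 0 for every x, so f'(x) = 0 ⇔ -8*x^2 + 10*x + 4 = 0.
  Factor: -8*x^2 + 10*x + 4 = -2*(4*x^2 - 5*x - 2); 4*x^2 - 5*x - 2 = 0 has no rational roots; quadratic formula: x = (5 ± √57)/8.
  ⇒ x = 5/8 - sqrt(57)/8 ≈ -0.3187, 5/8 + sqrt(57)/8 ≈ 1.5687

f''(x) = 2*(2*x^2*(4*x - 5) - 12*x + 5)*exp(-x^2)
Second-derivative test at each critical point:
  f''(-0.3187) = 13.6411 > 0 → local minimum
  f''(1.5687) = -1.2889 < 0 → local maximum

Critical points: x = 5/8 - sqrt(57)/8 ≈ -0.3187 (local minimum); x = 5/8 + sqrt(57)/8 ≈ 1.5687 (local maximum)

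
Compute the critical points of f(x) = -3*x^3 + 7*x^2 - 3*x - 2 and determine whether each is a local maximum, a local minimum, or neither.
f'(x) = -9*x^2 + 14*x - 3

Solve f'(x) = 0:
  9*x^2 - 14*x + 3 = 0 has no rational roots; quadratic formula: x = (14 ± √88)/18.
  ⇒ x = 7/9 - sqrt(22)/9 ≈ 0.2566, sqrt(22)/9 + 7/9 ≈ 1.2989

f''(x) = 14 - 18*x
Second-derivative test at each critical point:
  f''(0.2566) = 9.3808 > 0 → local minimum
  f''(1.2989) = -9.3808 < 0 → local maximum

Critical points: x = 7/9 - sqrt(22)/9 ≈ 0.2566 (local minimum); x = sqrt(22)/9 + 7/9 ≈ 1.2989 (local maximum)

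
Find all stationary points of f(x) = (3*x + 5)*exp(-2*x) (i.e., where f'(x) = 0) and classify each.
f'(x) = (-6*x - 7)*exp(-2*x)

Solve f'(x) = 0:
  f'(x) = (-6*x - 7)·exp(-2*x) and exp(-2*x) > 0 for every x, so f'(x) = 0 ⇔ -6*x - 7 = 0.
  -6*x - 7 = 0.
  ⇒ x = -7/6

f''(x) = 4*(3*x + 2)*exp(-2*x)
Second-derivative test at each critical point:
  f''(-7/6) = -61.8736 < 0 → local maximum

Critical points: x = -7/6 (local maximum)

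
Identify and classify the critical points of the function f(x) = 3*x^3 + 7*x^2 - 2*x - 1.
f'(x) = 9*x^2 + 14*x - 2

Solve f'(x) = 0:
  9*x^2 + 14*x - 2 = 0 has no rational roots; quadratic formula: x = (-14 ± √268)/18.
  ⇒ x = -sqrt(67)/9 - 7/9 ≈ -1.6873, -7/9 + sqrt(67)/9 ≈ 0.1317

f''(x) = 18*x + 14
Second-derivative test at each critical point:
  f''(-1.6873) = -16.3707 < 0 → local maximum
  f''(0.1317) = 16.3707 > 0 → local minimum

Critical points: x = -sqrt(67)/9 - 7/9 ≈ -1.6873 (local maximum); x = -7/9 + sqrt(67)/9 ≈ 0.1317 (local minimum)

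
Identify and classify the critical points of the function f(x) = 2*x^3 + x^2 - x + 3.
f'(x) = 6*x^2 + 2*x - 1

Solve f'(x) = 0:
  6*x^2 + 2*x - 1 = 0 has no rational roots; quadratic formula: x = (-2 ± √28)/12.
  ⇒ x = -sqrt(7)/6 - 1/6 ≈ -0.6076, -1/6 + sqrt(7)/6 ≈ 0.2743

f''(x) = 12*x + 2
Second-derivative test at each critical point:
  f''(-0.6076) = -5.2915 < 0 → local maximum
  f''(0.2743) = 5.2915 > 0 → local minimum

Critical points: x = -sqrt(7)/6 - 1/6 ≈ -0.6076 (local maximum); x = -1/6 + sqrt(7)/6 ≈ 0.2743 (local minimum)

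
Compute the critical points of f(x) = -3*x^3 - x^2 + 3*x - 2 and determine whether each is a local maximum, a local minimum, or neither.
f'(x) = -9*x^2 - 2*x + 3

Solve f'(x) = 0:
  9*x^2 + 2*x - 3 = 0 has no rational roots; quadratic formula: x = (-2 ± √112)/18.
  ⇒ x = -2*sqrt(7)/9 - 1/9 ≈ -0.6991, -1/9 + 2*sqrt(7)/9 ≈ 0.4768

f''(x) = -18*x - 2
Second-derivative test at each critical point:
  f''(-0.6991) = 10.5830 > 0 → local minimum
  f''(0.4768) = -10.5830 < 0 → local maximum

Critical points: x = -2*sqrt(7)/9 - 1/9 ≈ -0.6991 (local minimum); x = -1/9 + 2*sqrt(7)/9 ≈ 0.4768 (local maximum)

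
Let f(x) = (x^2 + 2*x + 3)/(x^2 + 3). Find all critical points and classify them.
f'(x) = 2*(3 - x^2)/(x^4 + 6*x^2 + 9)

Solve f'(x) = 0:
  f'(x) = -2*(x^2 - 3)/(x^2 + 3)^2; the denominator is positive wherever f is defined, so f'(x) = 0 ⇔ 6 - 2*x^2 = 0.
  Factor: 6 - 2*x^2 = -2*(x^2 - 3); x^2 - 3 = 0 has no rational roots; quadratic formula: x = (0 ± √12)/2.
  ⇒ x = -sqrt(3) ≈ -1.7321, sqrt(3) ≈ 1.7321

f''(x) = 4*x*(x^2 - 9)/(x^6 + 9*x^4 + 27*x^2 + 27)
Second-derivative test at each critical point:
  f''(-1.7321) = 0.1925 > 0 → local minimum
  f''(1.7321) = -0.1925 < 0 → local maximum

Critical points: x = -sqrt(3) ≈ -1.7321 (local minimum); x = sqrt(3) ≈ 1.7321 (local maximum)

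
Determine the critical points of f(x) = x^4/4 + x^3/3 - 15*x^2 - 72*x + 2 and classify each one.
f'(x) = x^3 + x^2 - 30*x - 72

Solve f'(x) = 0:
  Factor: x^3 + x^2 - 30*x - 72 = (x - 6)*(x + 3)*(x + 4) = 0.
  ⇒ x = -4, -3, 6

f''(x) = 3*x^2 + 2*x - 30
Second-derivative test at each critical point:
  f''(-4) = 10 > 0 → local minimum
  f''(-3) = -9 < 0 → local maximum
  f''(6) = 90 > 0 → local minimum

Critical points: x = -4 (local minimum); x = -3 (local maximum); x = 6 (local minimum)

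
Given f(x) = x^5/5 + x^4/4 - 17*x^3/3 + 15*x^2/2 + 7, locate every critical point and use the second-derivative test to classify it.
f'(x) = x*(x^3 + x^2 - 17*x + 15)

Solve f'(x) = 0:
  Factor: x^4 + x^3 - 17*x^2 + 15*x = x*(x - 3)*(x - 1)*(x + 5) = 0.
  ⇒ x = -5, 0, 1, 3

f''(x) = 4*x^3 + 3*x^2 - 34*x + 15
Second-derivative test at each critical point:
  f''(-5) = -240 < 0 → local maximum
  f''(0) = 15 > 0 → local minimum
  f''(1) = -12 < 0 → local maximum
  f''(3) = 48 > 0 → local minimum

Critical points: x = -5 (local maximum); x = 0 (local minimum); x = 1 (local maximum); x = 3 (local minimum)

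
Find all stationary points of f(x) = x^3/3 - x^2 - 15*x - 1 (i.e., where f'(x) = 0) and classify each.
f'(x) = x^2 - 2*x - 15

Solve f'(x) = 0:
  Factor: x^2 - 2*x - 15 = (x - 5)*(x + 3) = 0.
  ⇒ x = -3, 5

f''(x) = 2*x - 2
Second-derivative test at each critical point:
  f''(-3) = -8 < 0 → local maximum
  f''(5) = 8 > 0 → local minimum

Critical points: x = -3 (local maximum); x = 5 (local minimum)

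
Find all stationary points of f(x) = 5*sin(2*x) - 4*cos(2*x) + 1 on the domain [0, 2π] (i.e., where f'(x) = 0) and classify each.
f'(x) = 8*sin(2*x) + 10*cos(2*x)

Solve f'(x) = 0 on [0, 2π]:
  f'(x) = 0 ⇔ 5*cos(2*x) = -4*sin(2*x) ⇔ tan(2*x) = -5/4, i.e. 2*x = arctan(-5/4) + nπ; keep the solutions lying in [0, 2π].
  ⇒ x = -atan(5/4)/2 + pi/2 ≈ 1.1228, pi - atan(5/4)/2 ≈ 2.6936, -atan(5/4)/2 + 3*pi/2 ≈ 4.2644, -atan(5/4)/2 + 2*pi ≈ 5.8352

f''(x) = -20*sin(2*x) + 16*cos(2*x)
Second-derivative test at each critical point:
  f''(1.1228) = -25.6125 < 0 → local maximum
  f''(2.6936) = 25.6125 > 0 → local minimum
  f''(4.2644) = -25.6125 < 0 → local maximum
  f''(5.8352) = 25.6125 > 0 → local minimum

Critical points: x = -atan(5/4)/2 + pi/2 ≈ 1.1228 (local maximum); x = pi - atan(5/4)/2 ≈ 2.6936 (local minimum); x = -atan(5/4)/2 + 3*pi/2 ≈ 4.2644 (local maximum); x = -atan(5/4)/2 + 2*pi ≈ 5.8352 (local minimum)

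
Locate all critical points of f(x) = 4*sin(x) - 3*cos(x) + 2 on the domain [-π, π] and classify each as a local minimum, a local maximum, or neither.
f'(x) = 3*sin(x) + 4*cos(x)

Solve f'(x) = 0 on [-π, π]:
  f'(x) = 0 ⇔ 4*cos(x) = -3*sin(x) ⇔ tan(x) = -4/3, i.e. x = arctan(-4/3) + nπ; keep the solutions lying in [-π, π].
  ⇒ x = -atan(4/3) ≈ -0.9273, pi - atan(4/3) ≈ 2.2143

f''(x) = -4*sin(x) + 3*cos(x)
Second-derivative test at each critical point:
  f''(-0.9273) = 5 > 0 → local minimum
  f''(2.2143) = -5 < 0 → local maximum

Critical points: x = -atan(4/3) ≈ -0.9273 (local minimum); x = pi - atan(4/3) ≈ 2.2143 (local maximum)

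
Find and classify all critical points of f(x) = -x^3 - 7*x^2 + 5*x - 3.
f'(x) = -3*x^2 - 14*x + 5

Solve f'(x) = 0:
  Factor: -3*x^2 - 14*x + 5 = -(x + 5)*(3*x - 1) = 0.
  ⇒ x = -5, 1/3

f''(x) = -6*x - 14
Second-derivative test at each critical point:
  f''(-5) = 16 > 0 → local minimum
  f''(1/3) = -16 < 0 → local maximum

Critical points: x = -5 (local minimum); x = 1/3 (local maximum)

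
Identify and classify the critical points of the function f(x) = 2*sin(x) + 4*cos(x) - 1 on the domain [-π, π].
f'(x) = -4*sin(x) + 2*cos(x)

Solve f'(x) = 0 on [-π, π]:
  f'(x) = 0 ⇔ 2*cos(x) = 4*sin(x) ⇔ tan(x) = 1/2, i.e. x = arctan(1/2) + nπ; keep the solutions lying in [-π, π].
  ⇒ x = -pi + atan(1/2) ≈ -2.6779, atan(1/2) ≈ 0.4636

f''(x) = -2*sin(x) - 4*cos(x)
Second-derivative test at each critical point:
  f''(-2.6779) = 4.4721 > 0 → local minimum
  f''(0.4636) = -4.4721 < 0 → local maximum

Critical points: x = -pi + atan(1/2) ≈ -2.6779 (local minimum); x = atan(1/2) ≈ 0.4636 (local maximum)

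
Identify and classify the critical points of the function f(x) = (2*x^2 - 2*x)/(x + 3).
f'(x) = 2*(x^2 + 6*x - 3)/(x^2 + 6*x + 9)

Solve f'(x) = 0:
  f'(x) = 2*(x^2 + 6*x - 3)/(x + 3)^2; the denominator is positive wherever f is defined, so f'(x) = 0 ⇔ 2*x^2 + 12*x - 6 = 0.
  Factor: 2*x^2 + 12*x - 6 = 2*(x^2 + 6*x - 3); x^2 + 6*x - 3 = 0 has no rational roots; quadratic formula: x = (-6 ± √48)/2.
  ⇒ x = -2*sqrt(3) - 3 ≈ -6.4641, -3 + 2*sqrt(3) ≈ 0.4641

f''(x) = 48/(x^3 + 9*x^2 + 27*x + 27)
Second-derivative test at each critical point:
  f''(-6.4641) = -1.1547 < 0 → local maximum
  f''(0.4641) = 1.1547 > 0 → local minimum

Critical points: x = -2*sqrt(3) - 3 ≈ -6.4641 (local maximum); x = -3 + 2*sqrt(3) ≈ 0.4641 (local minimum)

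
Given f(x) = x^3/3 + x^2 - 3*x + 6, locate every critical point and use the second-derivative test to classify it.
f'(x) = x^2 + 2*x - 3

Solve f'(x) = 0:
  Factor: x^2 + 2*x - 3 = (x - 1)*(x + 3) = 0.
  ⇒ x = -3, 1

f''(x) = 2*x + 2
Second-derivative test at each critical point:
  f''(-3) = -4 < 0 → local maximum
  f''(1) = 4 > 0 → local minimum

Critical points: x = -3 (local maximum); x = 1 (local minimum)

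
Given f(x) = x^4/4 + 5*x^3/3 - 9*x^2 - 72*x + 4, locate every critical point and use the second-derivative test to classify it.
f'(x) = x^3 + 5*x^2 - 18*x - 72

Solve f'(x) = 0:
  Factor: x^3 + 5*x^2 - 18*x - 72 = (x - 4)*(x + 3)*(x + 6) = 0.
  ⇒ x = -6, -3, 4

f''(x) = 3*x^2 + 10*x - 18
Second-derivative test at each critical point:
  f''(-6) = 30 > 0 → local minimum
  f''(-3) = -21 < 0 → local maximum
  f''(4) = 70 > 0 → local minimum

Critical points: x = -6 (local minimum); x = -3 (local maximum); x = 4 (local minimum)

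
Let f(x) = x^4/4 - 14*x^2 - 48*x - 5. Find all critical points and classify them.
f'(x) = x^3 - 28*x - 48

Solve f'(x) = 0:
  Factor: x^3 - 28*x - 48 = (x - 6)*(x + 2)*(x + 4) = 0.
  ⇒ x = -4, -2, 6

f''(x) = 3*x^2 - 28
Second-derivative test at each critical point:
  f''(-4) = 20 > 0 → local minimum
  f''(-2) = -16 < 0 → local maximum
  f''(6) = 80 > 0 → local minimum

Critical points: x = -4 (local minimum); x = -2 (local maximum); x = 6 (local minimum)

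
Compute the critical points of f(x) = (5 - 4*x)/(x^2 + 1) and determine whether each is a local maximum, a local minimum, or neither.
f'(x) = 2*(2*x^2 - 5*x - 2)/(x^4 + 2*x^2 + 1)

Solve f'(x) = 0:
  f'(x) = 2*(2*x^2 - 5*x - 2)/(x^2 + 1)^2; the denominator is positive wherever f is defined, so f'(x) = 0 ⇔ 4*x^2 - 10*x - 4 = 0.
  Factor: 4*x^2 - 10*x - 4 = 2*(2*x^2 - 5*x - 2); 2*x^2 - 5*x - 2 = 0 has no rational roots; quadratic formula: x = (5 ± √41)/4.
  ⇒ x = 5/4 - sqrt(41)/4 ≈ -0.3508, 5/4 + sqrt(41)/4 ≈ 2.8508

f''(x) = 2*(4*x^2*(5 - 4*x) + (12*x - 5)*(x^2 + 1))/(x^2 + 1)^3
Second-derivative test at each critical point:
  f''(-0.3508) = -10.1537 < 0 → local maximum
  f''(2.8508) = 0.1537 > 0 → local minimum

Critical points: x = 5/4 - sqrt(41)/4 ≈ -0.3508 (local maximum); x = 5/4 + sqrt(41)/4 ≈ 2.8508 (local minimum)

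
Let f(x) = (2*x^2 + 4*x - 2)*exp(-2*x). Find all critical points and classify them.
f'(x) = 4*(-x^2 - x + 2)*exp(-2*x)

Solve f'(x) = 0:
  f'(x) = (-4*x^2 - 4*x + 8)·exp(-2*x) and exp(-2*x) > 0 for every x, so f'(x) = 0 ⇔ -4*x^2 - 4*x + 8 = 0.
  Factor: -4*x^2 - 4*x + 8 = -4*(x - 1)*(x + 2) = 0.
  ⇒ x = -2, 1

f''(x) = 4*(2*x^2 - 5)*exp(-2*x)
Second-derivative test at each critical point:
  f''(-2) = 655.1778 > 0 → local minimum
  f''(1) = -1.6240 < 0 → local maximum

Critical points: x = -2 (local minimum); x = 1 (local maximum)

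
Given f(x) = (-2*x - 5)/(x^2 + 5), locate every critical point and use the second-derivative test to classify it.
f'(x) = 2*(x^2 + 5*x - 5)/(x^4 + 10*x^2 + 25)

Solve f'(x) = 0:
  f'(x) = 2*(x^2 + 5*x - 5)/(x^2 + 5)^2; the denominator is positive wherever f is defined, so f'(x) = 0 ⇔ 2*x^2 + 10*x - 10 = 0.
  Factor: 2*x^2 + 10*x - 10 = 2*(x^2 + 5*x - 5); x^2 + 5*x - 5 = 0 has no rational roots; quadratic formula: x = (-5 ± √45)/2.
  ⇒ x = -3*sqrt(5)/2 - 5/2 ≈ -5.8541, -5/2 + 3*sqrt(5)/2 ≈ 0.8541

f''(x) = 2*(-4*x^2*(2*x + 5) + (6*x + 5)*(x^2 + 5))/(x^2 + 5)^3
Second-derivative test at each critical point:
  f''(-5.8541) = -0.0087 < 0 → local maximum
  f''(0.8541) = 0.4087 > 0 → local minimum

Critical points: x = -3*sqrt(5)/2 - 5/2 ≈ -5.8541 (local maximum); x = -5/2 + 3*sqrt(5)/2 ≈ 0.8541 (local minimum)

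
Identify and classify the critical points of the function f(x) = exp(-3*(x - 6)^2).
f'(x) = 6*(6 - x)*exp(-3*(x - 6)^2)

Solve f'(x) = 0:
  f'(x) = (36 - 6*x)·exp(-3*(x - 6)^2) and exp(-3*(x - 6)^2) > 0 for every x, so f'(x) = 0 ⇔ 36 - 6*x = 0.
  Factor: 36 - 6*x = -6*(x - 6) = 0.
  ⇒ x = 6

f''(x) = 6*(6*(x - 6)^2 - 1)*exp(-3*(x - 6)^2)
Second-derivative test at each critical point:
  f''(6) = -6 < 0 → local maximum

Critical points: x = 6 (local maximum)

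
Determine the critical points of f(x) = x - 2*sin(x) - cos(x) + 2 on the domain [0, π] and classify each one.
f'(x) = sin(x) - 2*cos(x) + 1

Solve f'(x) = 0 on [0, π]:
  f'(x) = 0 ⇔ sin(x) - 2*cos(x) = -1. Write the left side as R·cos(x + φ) with R = √((-2)² + (-1)²) = sqrt(5), cos φ = -2*sqrt(5)/5, sin φ = -sqrt(5)/5; then cos(x + φ) = -sqrt(5)/5. Solve for x and keep the solutions lying in [0, π].
  ⇒ x = atan(3/4) ≈ 0.6435

f''(x) = 2*sin(x) + cos(x)
Second-derivative test at each critical point:
  f''(0.6435) = 2 > 0 → local minimum

Critical points: x = atan(3/4) ≈ 0.6435 (local minimum)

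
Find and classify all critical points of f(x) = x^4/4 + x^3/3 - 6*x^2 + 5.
f'(x) = x*(x^2 + x - 12)

Solve f'(x) = 0:
  Factor: x^3 + x^2 - 12*x = x*(x - 3)*(x + 4) = 0.
  ⇒ x = -4, 0, 3

f''(x) = 3*x^2 + 2*x - 12
Second-derivative test at each critical point:
  f''(-4) = 28 > 0 → local minimum
  f''(0) = -12 < 0 → local maximum
  f''(3) = 21 > 0 → local minimum

Critical points: x = -4 (local minimum); x = 0 (local maximum); x = 3 (local minimum)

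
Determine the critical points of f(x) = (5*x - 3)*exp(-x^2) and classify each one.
f'(x) = (-2*x*(5*x - 3) + 5)*exp(-x^2)

Solve f'(x) = 0:
  f'(x) = (-10*x^2 + 6*x + 5)·exp(-x^2) and exp(-x^2) > 0 for every x, so f'(x) = 0 ⇔ -10*x^2 + 6*x + 5 = 0.
  10*x^2 - 6*x - 5 = 0 has no rational roots; quadratic formula: x = (6 ± √236)/20.
  ⇒ x = 3/10 - sqrt(59)/10 ≈ -0.4681, 3/10 + sqrt(59)/10 ≈ 1.0681

f''(x) = 2*(2*x^2*(5*x - 3) - 15*x + 3)*exp(-x^2)
Second-derivative test at each critical point:
  f''(-0.4681) = 12.3392 > 0 → local minimum
  f''(1.0681) = -4.9089 < 0 → local maximum

Critical points: x = 3/10 - sqrt(59)/10 ≈ -0.4681 (local minimum); x = 3/10 + sqrt(59)/10 ≈ 1.0681 (local maximum)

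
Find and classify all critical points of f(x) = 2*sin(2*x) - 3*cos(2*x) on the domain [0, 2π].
f'(x) = 6*sin(2*x) + 4*cos(2*x)

Solve f'(x) = 0 on [0, 2π]:
  f'(x) = 0 ⇔ 2*cos(2*x) = -3*sin(2*x) ⇔ tan(2*x) = -2/3, i.e. 2*x = arctan(-2/3) + nπ; keep the solutions lying in [0, 2π].
  ⇒ x = -atan(2/3)/2 + pi/2 ≈ 1.2768, pi - atan(2/3)/2 ≈ 2.8476, -atan(2/3)/2 + 3*pi/2 ≈ 4.4184, -atan(2/3)/2 + 2*pi ≈ 5.9892

f''(x) = -8*sin(2*x) + 12*cos(2*x)
Second-derivative test at each critical point:
  f''(1.2768) = -14.4222 < 0 → local maximum
  f''(2.8476) = 14.4222 > 0 → local minimum
  f''(4.4184) = -14.4222 < 0 → local maximum
  f''(5.9892) = 14.4222 > 0 → local minimum

Critical points: x = -atan(2/3)/2 + pi/2 ≈ 1.2768 (local maximum); x = pi - atan(2/3)/2 ≈ 2.8476 (local minimum); x = -atan(2/3)/2 + 3*pi/2 ≈ 4.4184 (local maximum); x = -atan(2/3)/2 + 2*pi ≈ 5.9892 (local minimum)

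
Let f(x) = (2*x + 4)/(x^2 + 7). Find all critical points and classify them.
f'(x) = 2*(x^2 - 2*x*(x + 2) + 7)/(x^2 + 7)^2

Solve f'(x) = 0:
  f'(x) = -2*(x^2 + 4*x - 7)/(x^2 + 7)^2; the denominator is positive wherever f is defined, so f'(x) = 0 ⇔ -2*x^2 - 8*x + 14 = 0.
  Factor: -2*x^2 - 8*x + 14 = -2*(x^2 + 4*x - 7); x^2 + 4*x - 7 = 0 has no rational roots; quadratic formula: x = (-4 ± √44)/2.
  ⇒ x = -sqrt(11) - 2 ≈ -5.3166, -2 + sqrt(11) ≈ 1.3166

f''(x) = 4*(4*x^2*(x + 2) - (3*x + 2)*(x^2 + 7))/(x^2 + 7)^3
Second-derivative test at each critical point:
  f''(-5.3166) = 0.0107 > 0 → local minimum
  f''(1.3166) = -0.1739 < 0 → local maximum

Critical points: x = -sqrt(11) - 2 ≈ -5.3166 (local minimum); x = -2 + sqrt(11) ≈ 1.3166 (local maximum)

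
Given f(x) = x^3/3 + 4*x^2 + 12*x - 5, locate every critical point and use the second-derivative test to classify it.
f'(x) = x^2 + 8*x + 12

Solve f'(x) = 0:
  Factor: x^2 + 8*x + 12 = (x + 2)*(x + 6) = 0.
  ⇒ x = -6, -2

f''(x) = 2*x + 8
Second-derivative test at each critical point:
  f''(-6) = -4 < 0 → local maximum
  f''(-2) = 4 > 0 → local minimum

Critical points: x = -6 (local maximum); x = -2 (local minimum)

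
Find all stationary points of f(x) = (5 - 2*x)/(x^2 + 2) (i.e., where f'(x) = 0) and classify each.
f'(x) = 2*(x^2 - 5*x - 2)/(x^4 + 4*x^2 + 4)

Solve f'(x) = 0:
  f'(x) = 2*(x^2 - 5*x - 2)/(x^2 + 2)^2; the denominator is positive wherever f is defined, so f'(x) = 0 ⇔ 2*x^2 - 10*x - 4 = 0.
  Factor: 2*x^2 - 10*x - 4 = 2*(x^2 - 5*x - 2); x^2 - 5*x - 2 = 0 has no rational roots; quadratic formula: x = (5 ± √33)/2.
  ⇒ x = 5/2 - sqrt(33)/2 ≈ -0.3723, 5/2 + sqrt(33)/2 ≈ 5.3723

f''(x) = 2*(4*x^2*(5 - 2*x) + (6*x - 5)*(x^2 + 2))/(x^2 + 2)^3
Second-derivative test at each critical point:
  f''(-0.3723) = -2.5121 < 0 → local maximum
  f''(5.3723) = 0.0121 > 0 → local minimum

Critical points: x = 5/2 - sqrt(33)/2 ≈ -0.3723 (local maximum); x = 5/2 + sqrt(33)/2 ≈ 5.3723 (local minimum)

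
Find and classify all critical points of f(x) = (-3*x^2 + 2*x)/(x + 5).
f'(x) = (-3*x^2 - 30*x + 10)/(x^2 + 10*x + 25)

Solve f'(x) = 0:
  f'(x) = -(3*x^2 + 30*x - 10)/(x + 5)^2; the denominator is positive wherever f is defined, so f'(x) = 0 ⇔ -3*x^2 - 30*x + 10 = 0.
  3*x^2 + 30*x - 10 = 0 has no rational roots; quadratic formula: x = (-30 ± √1020)/6.
  ⇒ x = -sqrt(255)/3 - 5 ≈ -10.3229, -5 + sqrt(255)/3 ≈ 0.3229

f''(x) = -170/(x^3 + 15*x^2 + 75*x + 125)
Second-derivative test at each critical point:
  f''(-10.3229) = 1.1272 > 0 → local minimum
  f''(0.3229) = -1.1272 < 0 → local maximum

Critical points: x = -sqrt(255)/3 - 5 ≈ -10.3229 (local minimum); x = -5 + sqrt(255)/3 ≈ 0.3229 (local maximum)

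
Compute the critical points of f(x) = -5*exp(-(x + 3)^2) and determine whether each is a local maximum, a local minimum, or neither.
f'(x) = 10*(x + 3)*exp(-(x + 3)^2)

Solve f'(x) = 0:
  f'(x) = (10*x + 30)·exp(-(x + 3)^2) and exp(-(x + 3)^2) > 0 for every x, so f'(x) = 0 ⇔ 10*x + 30 = 0.
  Factor: 10*x + 30 = 10*(x + 3) = 0.
  ⇒ x = -3

f''(x) = 10*(1 - 2*(x + 3)^2)*exp(-(x + 3)^2)
Second-derivative test at each critical point:
  f''(-3) = 10 > 0 → local minimum

Critical points: x = -3 (local minimum)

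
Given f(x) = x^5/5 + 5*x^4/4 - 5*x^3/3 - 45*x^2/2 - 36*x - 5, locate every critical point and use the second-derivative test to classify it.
f'(x) = x^4 + 5*x^3 - 5*x^2 - 45*x - 36

Solve f'(x) = 0:
  Factor: x^4 + 5*x^3 - 5*x^2 - 45*x - 36 = (x - 3)*(x + 1)*(x + 3)*(x + 4) = 0.
  ⇒ x = -4, -3, -1, 3

f''(x) = 4*x^3 + 15*x^2 - 10*x - 45
Second-derivative test at each critical point:
  f''(-4) = -21 < 0 → local maximum
  f''(-3) = 12 > 0 → local minimum
  f''(-1) = -24 < 0 → local maximum
  f''(3) = 168 > 0 → local minimum

Critical points: x = -4 (local maximum); x = -3 (local minimum); x = -1 (local maximum); x = 3 (local minimum)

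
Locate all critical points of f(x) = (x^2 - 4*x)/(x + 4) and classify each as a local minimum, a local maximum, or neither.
f'(x) = (x^2 + 8*x - 16)/(x^2 + 8*x + 16)

Solve f'(x) = 0:
  f'(x) = (x^2 + 8*x - 16)/(x + 4)^2; the denominator is positive wherever f is defined, so f'(x) = 0 ⇔ x^2 + 8*x - 16 = 0.
  x^2 + 8*x - 16 = 0 has no rational roots; quadratic formula: x = (-8 ± √128)/2.
  ⇒ x = -4*sqrt(2) - 4 ≈ -9.6569, -4 + 4*sqrt(2) ≈ 1.6569

f''(x) = 64/(x^3 + 12*x^2 + 48*x + 64)
Second-derivative test at each critical point:
  f''(-9.6569) = -0.3536 < 0 → local maximum
  f''(1.6569) = 0.3536 > 0 → local minimum

Critical points: x = -4*sqrt(2) - 4 ≈ -9.6569 (local maximum); x = -4 + 4*sqrt(2) ≈ 1.6569 (local minimum)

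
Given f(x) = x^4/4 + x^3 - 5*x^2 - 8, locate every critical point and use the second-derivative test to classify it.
f'(x) = x*(x^2 + 3*x - 10)

Solve f'(x) = 0:
  Factor: x^3 + 3*x^2 - 10*x = x*(x - 2)*(x + 5) = 0.
  ⇒ x = -5, 0, 2

f''(x) = 3*x^2 + 6*x - 10
Second-derivative test at each critical point:
  f''(-5) = 35 > 0 → local minimum
  f''(0) = -10 < 0 → local maximum
  f''(2) = 14 > 0 → local minimum

Critical points: x = -5 (local minimum); x = 0 (local maximum); x = 2 (local minimum)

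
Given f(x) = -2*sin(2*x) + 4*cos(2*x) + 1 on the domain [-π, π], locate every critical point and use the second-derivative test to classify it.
f'(x) = -8*sin(2*x) - 4*cos(2*x)

Solve f'(x) = 0 on [-π, π]:
  f'(x) = 0 ⇔ -2*cos(2*x) = 4*sin(2*x) ⇔ tan(2*x) = -1/2, i.e. 2*x = arctan(-1/2) + nπ; keep the solutions lying in [-π, π].
  ⇒ x = -pi/2 - atan(1/2)/2 ≈ -1.8026, -atan(1/2)/2 ≈ -0.2318, -atan(1/2)/2 + pi/2 ≈ 1.3390, pi - atan(1/2)/2 ≈ 2.9098

f''(x) = 8*sin(2*x) - 16*cos(2*x)
Second-derivative test at each critical point:
  f''(-1.8026) = 17.8885 > 0 → local minimum
  f''(-0.2318) = -17.8885 < 0 → local maximum
  f''(1.3390) = 17.8885 > 0 → local minimum
  f''(2.9098) = -17.8885 < 0 → local maximum

Critical points: x = -pi/2 - atan(1/2)/2 ≈ -1.8026 (local minimum); x = -atan(1/2)/2 ≈ -0.2318 (local maximum); x = -atan(1/2)/2 + pi/2 ≈ 1.3390 (local minimum); x = pi - atan(1/2)/2 ≈ 2.9098 (local maximum)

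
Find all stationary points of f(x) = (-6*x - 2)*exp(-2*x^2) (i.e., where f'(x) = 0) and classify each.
f'(x) = 2*(4*x*(3*x + 1) - 3)*exp(-2*x^2)

Solve f'(x) = 0:
  f'(x) = (24*x^2 + 8*x - 6)·exp(-2*x^2) and exp(-2*x^2) > 0 for every x, so f'(x) = 0 ⇔ 24*x^2 + 8*x - 6 = 0.
  Factor: 24*x^2 + 8*x - 6 = 2*(12*x^2 + 4*x - 3); 12*x^2 + 4*x - 3 = 0 has no rational roots; quadratic formula: x = (-4 ± √160)/24.
  ⇒ x = -sqrt(10)/6 - 1/6 ≈ -0.6937, -1/6 + sqrt(10)/6 ≈ 0.3604

f''(x) = 8*(-12*x^3 - 4*x^2 + 9*x + 1)*exp(-2*x^2)
Second-derivative test at each critical point:
  f''(-0.6937) = -9.6626 < 0 → local maximum
  f''(0.3604) = 19.5112 > 0 → local minimum

Critical points: x = -sqrt(10)/6 - 1/6 ≈ -0.6937 (local maximum); x = -1/6 + sqrt(10)/6 ≈ 0.3604 (local minimum)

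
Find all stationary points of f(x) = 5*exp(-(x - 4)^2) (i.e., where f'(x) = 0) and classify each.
f'(x) = 10*(4 - x)*exp(-(x - 4)^2)

Solve f'(x) = 0:
  f'(x) = (40 - 10*x)·exp(-(x - 4)^2) and exp(-(x - 4)^2) > 0 for every x, so f'(x) = 0 ⇔ 40 - 10*x = 0.
  Factor: 40 - 10*x = -10*(x - 4) = 0.
  ⇒ x = 4

f''(x) = 10*(2*(x - 4)^2 - 1)*exp(-(x - 4)^2)
Second-derivative test at each critical point:
  f''(4) = -10 < 0 → local maximum

Critical points: x = 4 (local maximum)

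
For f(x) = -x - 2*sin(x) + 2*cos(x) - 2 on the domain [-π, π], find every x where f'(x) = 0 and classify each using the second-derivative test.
f'(x) = -2*sqrt(2)*sin(x + pi/4) - 1

Solve f'(x) = 0 on [-π, π]:
  f'(x) = 0 ⇔ -2*sin(x) - 2*cos(x) = 1. Write the left side as R·cos(x + φ) with R = √((-2)² + 2²) = 2*sqrt(2), cos φ = -sqrt(2)/2, sin φ = sqrt(2)/2; then cos(x + φ) = sqrt(2)/4. Solve for x and keep the solutions lying in [-π, π].
  ⇒ x = atan((-sqrt(7) - 1)/(-1 + sqrt(7))) ≈ -1.1468, atan((-1 + sqrt(7))/(-sqrt(7) - 1)) + pi ≈ 2.7176

f''(x) = -2*sqrt(2)*cos(x + pi/4)
Second-derivative test at each critical point:
  f''(-1.1468) = -2.6458 < 0 → local maximum
  f''(2.7176) = 2.6458 > 0 → local minimum

Critical points: x = atan((-sqrt(7) - 1)/(-1 + sqrt(7))) ≈ -1.1468 (local maximum); x = atan((-1 + sqrt(7))/(-sqrt(7) - 1)) + pi ≈ 2.7176 (local minimum)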